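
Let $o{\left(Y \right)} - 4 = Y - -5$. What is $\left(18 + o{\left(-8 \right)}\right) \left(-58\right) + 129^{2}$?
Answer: $15539$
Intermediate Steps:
$o{\left(Y \right)} = 9 + Y$ ($o{\left(Y \right)} = 4 + \left(Y - -5\right) = 4 + \left(Y + 5\right) = 4 + \left(5 + Y\right) = 9 + Y$)
$\left(18 + o{\left(-8 \right)}\right) \left(-58\right) + 129^{2} = \left(18 + \left(9 - 8\right)\right) \left(-58\right) + 129^{2} = \left(18 + 1\right) \left(-58\right) + 16641 = 19 \left(-58\right) + 16641 = -1102 + 16641 = 15539$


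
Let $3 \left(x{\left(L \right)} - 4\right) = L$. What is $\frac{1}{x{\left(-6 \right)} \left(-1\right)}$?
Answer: $- \frac{1}{2} \approx -0.5$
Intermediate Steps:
$x{\left(L \right)} = 4 + \frac{L}{3}$
$\frac{1}{x{\left(-6 \right)} \left(-1\right)} = \frac{1}{\left(4 + \frac{1}{3} \left(-6\right)\right) \left(-1\right)} = \frac{1}{4 - 2} \left(-1\right) = \frac{1}{2} \left(-1\right) = - \frac{1}{2}$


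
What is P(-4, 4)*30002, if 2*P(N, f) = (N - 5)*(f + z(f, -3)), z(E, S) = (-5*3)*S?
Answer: -6615441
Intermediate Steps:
z(E, S) = -15*S
P(N, f) = (-5 + N)*(45 + f)/2 (P(N, f) = ((N - 5)*(f - 15*(-3)))/2 = ((-5 + N)*(f + 45))/2 = ((-5 + N)*(45 + f))/2 = (-5 + N)*(45 + f)/2)
P(-4, 4)*30002 = (-225/2 - 5/2*4 + (45/2)*(-4) + (½)*(-4)*4)*30002 = (-225/2 - 10 - 90 - 8)*30002 = -441/2*30002 = -6615441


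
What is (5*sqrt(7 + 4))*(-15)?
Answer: -75*sqrt(11) ≈ -248.75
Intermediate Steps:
(5*sqrt(7 + 4))*(-15) = (5*sqrt(11))*(-15) = -75*sqrt(11)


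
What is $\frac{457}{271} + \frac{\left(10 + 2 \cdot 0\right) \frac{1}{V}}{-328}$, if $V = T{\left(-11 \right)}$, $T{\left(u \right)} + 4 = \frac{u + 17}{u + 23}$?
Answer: $\frac{263673}{155554} \approx 1.6951$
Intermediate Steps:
$T{\left(u \right)} = -4 + \frac{17 + u}{23 + u}$ ($T{\left(u \right)} = -4 + \frac{u + 17}{u + 23} = -4 + \frac{17 + u}{23 + u}$)
$V = - \frac{7}{2}$ ($V = \frac{3 \left(-25 - -11\right)}{23 - 11} = \frac{3 \left(-25 + 11\right)}{12} = 3 \cdot \frac{1}{12} \left(-14\right) = - \frac{7}{2} \approx -3.5$)
$\frac{457}{271} + \frac{\left(10 + 2 \cdot 0\right) \frac{1}{V}}{-328} = \frac{457}{271} + \frac{\left(10 + 2 \cdot 0\right) \frac{1}{- \frac{7}{2}}}{-328} = 457 \cdot \frac{1}{271} + \left(10 + 0\right) \left(- \frac{2}{7}\right) \left(- \frac{1}{328}\right) = \frac{457}{271} + 10 \left(- \frac{2}{7}\right) \left(- \frac{1}{328}\right) = \frac{457}{271} - - \frac{5}{574} = \frac{457}{271} + \frac{5}{574} = \frac{263673}{155554}$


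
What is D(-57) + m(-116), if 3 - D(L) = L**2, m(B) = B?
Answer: -3362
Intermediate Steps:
D(L) = 3 - L**2
D(-57) + m(-116) = (3 - 1*(-57)**2) - 116 = (3 - 1*3249) - 116 = (3 - 3249) - 116 = -3246 - 116 = -3362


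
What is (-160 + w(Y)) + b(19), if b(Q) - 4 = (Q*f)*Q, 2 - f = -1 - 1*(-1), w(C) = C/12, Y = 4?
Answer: 1699/3 ≈ 566.33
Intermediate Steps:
w(C) = C/12 (w(C) = C*(1/12) = C/12)
f = 2 (f = 2 - (-1 - 1*(-1)) = 2 - (-1 + 1) = 2 - 1*0 = 2 + 0 = 2)
b(Q) = 4 + 2*Q**2 (b(Q) = 4 + (Q*2)*Q = 4 + (2*Q)*Q = 4 + 2*Q**2)
(-160 + w(Y)) + b(19) = (-160 + (1/12)*4) + (4 + 2*19**2) = (-160 + 1/3) + (4 + 2*361) = -479/3 + (4 + 722) = -479/3 + 726 = 1699/3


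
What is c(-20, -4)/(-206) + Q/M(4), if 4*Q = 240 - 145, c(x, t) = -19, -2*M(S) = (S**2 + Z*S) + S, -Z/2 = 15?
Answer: 2337/4120 ≈ 0.56723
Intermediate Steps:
Z = -30 (Z = -2*15 = -30)
M(S) = -S**2/2 + 29*S/2 (M(S) = -((S**2 - 30*S) + S)/2 = -(S**2 - 29*S)/2 = -S**2/2 + 29*S/2)
Q = 95/4 (Q = (240 - 145)/4 = (1/4)*95 = 95/4 ≈ 23.750)
c(-20, -4)/(-206) + Q/M(4) = -19/(-206) + 95/(4*(((1/2)*4*(29 - 1*4)))) = -19*(-1/206) + 95/(4*(((1/2)*4*(29 - 4)))) = 19/206 + 95/(4*(((1/2)*4*25))) = 19/206 + (95/4)/50 = 19/206 + (95/4)*(1/50) = 19/206 + 19/40 = 2337/4120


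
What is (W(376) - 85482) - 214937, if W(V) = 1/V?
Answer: -112957543/376 ≈ -3.0042e+5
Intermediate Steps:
(W(376) - 85482) - 214937 = (1/376 - 85482) - 214937 = -32141231/376 - 214937 = -112957543/376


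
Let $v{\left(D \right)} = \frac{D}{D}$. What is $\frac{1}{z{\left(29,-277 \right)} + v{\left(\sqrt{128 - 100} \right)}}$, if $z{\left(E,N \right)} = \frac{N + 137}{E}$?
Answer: $- \frac{29}{111} \approx -0.26126$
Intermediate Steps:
$v{\left(D \right)} = 1$
$z{\left(E,N \right)} = \frac{137 + N}{E}$
$\frac{1}{z{\left(29,-277 \right)} + v{\left(\sqrt{128 - 100} \right)}} = \frac{1}{\frac{137 - 277}{29} + 1} = \frac{1}{\frac{1}{29} \left(-140\right) + 1} = \frac{1}{- \frac{140}{29} + 1} = \frac{1}{- \frac{111}{29}} = - \frac{29}{111}$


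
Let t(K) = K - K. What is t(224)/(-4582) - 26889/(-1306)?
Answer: 26889/1306 ≈ 20.589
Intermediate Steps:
t(K) = 0
t(224)/(-4582) - 26889/(-1306) = 0/(-4582) - 26889/(-1306) = 0*(-1/4582) - 26889*(-1/1306) = 0 + 26889/1306 = 26889/1306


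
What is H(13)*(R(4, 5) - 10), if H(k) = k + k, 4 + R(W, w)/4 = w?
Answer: -156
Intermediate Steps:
R(W, w) = -16 + 4*w
H(k) = 2*k
H(13)*(R(4, 5) - 10) = (2*13)*((-16 + 4*5) - 10) = 26*((-16 + 20) - 10) = 26*(4 - 10) = 26*(-6) = -156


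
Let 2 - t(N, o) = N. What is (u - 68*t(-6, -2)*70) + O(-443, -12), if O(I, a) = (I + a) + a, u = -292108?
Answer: -330655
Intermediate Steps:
t(N, o) = 2 - N
O(I, a) = I + 2*a
(u - 68*t(-6, -2)*70) + O(-443, -12) = (-292108 - 68*(2 - 1*(-6))*70) + (-443 + 2*(-12)) = (-292108 - 68*(2 + 6)*70) + (-443 - 24) = (-292108 - 68*8*70) - 467 = (-292108 - 544*70) - 467 = (-292108 - 38080) - 467 = -330188 - 467 = -330655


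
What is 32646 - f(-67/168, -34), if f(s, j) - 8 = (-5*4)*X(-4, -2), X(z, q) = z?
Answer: 32558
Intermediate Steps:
f(s, j) = 88 (f(s, j) = 8 - 5*4*(-4) = 8 - 20*(-4) = 8 + 80 = 88)
32646 - f(-67/168, -34) = 32646 - 1*88 = 32646 - 88 = 32558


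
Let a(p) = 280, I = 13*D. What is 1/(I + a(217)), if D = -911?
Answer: -1/11563 ≈ -8.6483e-5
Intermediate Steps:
I = -11843 (I = 13*(-911) = -11843)
1/(I + a(217)) = 1/(-11843 + 280) = 1/(-11563) = -1/11563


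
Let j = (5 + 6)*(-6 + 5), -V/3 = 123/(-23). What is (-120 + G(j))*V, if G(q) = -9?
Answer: -47601/23 ≈ -2069.6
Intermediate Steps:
V = 369/23 (V = -369/(-23) = -369*(-1)/23 = -3*(-123/23) = 369/23 ≈ 16.043)
j = -11 (j = 11*(-1) = -11)
(-120 + G(j))*V = (-120 - 9)*(369/23) = -129*369/23 = -47601/23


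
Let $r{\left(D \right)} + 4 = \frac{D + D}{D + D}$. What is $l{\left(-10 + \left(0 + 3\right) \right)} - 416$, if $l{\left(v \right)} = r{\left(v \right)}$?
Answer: $-419$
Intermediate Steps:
$r{\left(D \right)} = -3$ ($r{\left(D \right)} = -4 + \frac{D + D}{D + D} = -4 + \frac{2 D}{2 D} = -4 + 2 D \frac{1}{2 D} = -4 + 1 = -3$)
$l{\left(v \right)} = -3$
$l{\left(-10 + \left(0 + 3\right) \right)} - 416 = -3 - 416 = -419$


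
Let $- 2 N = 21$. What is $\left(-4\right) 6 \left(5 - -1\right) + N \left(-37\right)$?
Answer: $\frac{489}{2} \approx 244.5$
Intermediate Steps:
$N = - \frac{21}{2}$ ($N = \left(- \frac{1}{2}\right) 21 = - \frac{21}{2} \approx -10.5$)
$\left(-4\right) 6 \left(5 - -1\right) + N \left(-37\right) = \left(-4\right) 6 \left(5 - -1\right) - - \frac{777}{2} = - 24 \left(5 + 1\right) + \frac{777}{2} = \left(-24\right) 6 + \frac{777}{2} = -144 + \frac{777}{2} = \frac{489}{2}$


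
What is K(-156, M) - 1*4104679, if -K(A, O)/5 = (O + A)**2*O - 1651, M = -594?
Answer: 1666528576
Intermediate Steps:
K(A, O) = 8255 - 5*O*(A + O)**2 (K(A, O) = -5*((O + A)**2*O - 1651) = -5*((A + O)**2*O - 1651) = -5*(O*(A + O)**2 - 1651) = -5*(-1651 + O*(A + O)**2) = 8255 - 5*O*(A + O)**2)
K(-156, M) - 1*4104679 = (8255 - 5*(-594)*(-156 - 594)**2) - 1*4104679 = (8255 - 5*(-594)*(-750)**2) - 4104679 = (8255 - 5*(-594)*562500) - 4104679 = (8255 + 1670625000) - 4104679 = 1670633255 - 4104679 = 1666528576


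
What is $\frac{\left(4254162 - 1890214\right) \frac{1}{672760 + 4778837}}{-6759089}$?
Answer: $- \frac{2363948}{36847829315133} \approx -6.4154 \cdot 10^{-8}$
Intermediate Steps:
$\frac{\left(4254162 - 1890214\right) \frac{1}{672760 + 4778837}}{-6759089} = \frac{2363948}{5451597} \left(- \frac{1}{6759089}\right) = - \frac{2363948}{36847829315133}$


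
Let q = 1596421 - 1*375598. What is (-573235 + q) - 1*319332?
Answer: 328256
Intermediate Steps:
q = 1220823 (q = 1596421 - 375598 = 1220823)
(-573235 + q) - 1*319332 = (-573235 + 1220823) - 1*319332 = 647588 - 319332 = 328256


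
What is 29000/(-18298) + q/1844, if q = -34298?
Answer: -170265201/8435378 ≈ -20.185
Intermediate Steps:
29000/(-18298) + q/1844 = 29000/(-18298) - 34298/1844 = 29000*(-1/18298) - 34298*1/1844 = -14500/9149 - 17149/922 = -170265201/8435378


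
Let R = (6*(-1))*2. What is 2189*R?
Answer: -26268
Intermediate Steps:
R = -12 (R = -6*2 = -12)
2189*R = 2189*(-12) = -26268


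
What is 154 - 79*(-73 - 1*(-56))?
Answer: 1497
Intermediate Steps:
154 - 79*(-73 - 1*(-56)) = 154 - 79*(-73 + 56) = 154 - 79*(-17) = 154 + 1343 = 1497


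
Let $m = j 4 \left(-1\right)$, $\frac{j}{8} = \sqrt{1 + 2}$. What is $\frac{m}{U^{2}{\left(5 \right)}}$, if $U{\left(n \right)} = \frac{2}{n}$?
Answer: $- 200 \sqrt{3} \approx -346.41$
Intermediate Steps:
$j = 8 \sqrt{3}$ ($j = 8 \sqrt{1 + 2} = 8 \sqrt{3} \approx 13.856$)
$m = - 32 \sqrt{3}$ ($m = 8 \sqrt{3} \cdot 4 \left(-1\right) = 32 \sqrt{3} \left(-1\right) = - 32 \sqrt{3} \approx -55.426$)
$\frac{m}{U^{2}{\left(5 \right)}} = \frac{\left(-32\right) \sqrt{3}}{\left(\frac{2}{5}\right)^{2}} = \frac{\left(-32\right) \sqrt{3}}{\frac{4}{25}} = - 32 \sqrt{3} \cdot \frac{25}{4} = - 200 \sqrt{3}$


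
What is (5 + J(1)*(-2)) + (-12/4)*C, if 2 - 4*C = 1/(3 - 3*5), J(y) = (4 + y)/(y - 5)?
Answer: 95/16 ≈ 5.9375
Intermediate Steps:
J(y) = (4 + y)/(-5 + y)
C = 25/48 (C = ½ - 1/(4*(3 - 3*5)) = ½ - 1/(4*(3 - 15)) = ½ - ¼/(-12) = ½ - ¼*(-1/12) = ½ + 1/48 = 25/48 ≈ 0.52083)
(5 + J(1)*(-2)) + (-12/4)*C = (5 + ((4 + 1)/(-5 + 1))*(-2)) - 12/4*(25/48) = (5 + (5/(-4))*(-2)) - 12*¼*(25/48) = (5 - ¼*5*(-2)) - 3*25/48 = (5 - 5/4*(-2)) - 25/16 = (5 + 5/2) - 25/16 = 15/2 - 25/16 = 95/16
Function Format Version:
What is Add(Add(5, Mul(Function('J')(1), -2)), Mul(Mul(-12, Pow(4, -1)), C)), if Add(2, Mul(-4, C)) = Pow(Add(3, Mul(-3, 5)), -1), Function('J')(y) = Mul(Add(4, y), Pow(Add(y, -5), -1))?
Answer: Rational(95, 16) ≈ 5.9375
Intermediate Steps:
Function('J')(y) = Mul(Pow(Add(-5, y), -1), Add(4, y)) (Function('J')(y) = Mul(Add(4, y), Pow(Add(-5, y), -1)) = Mul(Pow(Add(-5, y), -1), Add(4, y)))
C = Rational(25, 48) (C = Add(Rational(1, 2), Mul(Rational(-1, 4), Pow(Add(3, Mul(-3, 5)), -1))) = Add(Rational(1, 2), Mul(Rational(-1, 4), Pow(Add(3, -15), -1))) = Add(Rational(1, 2), Mul(Rational(-1, 4), Pow(-12, -1))) = Add(Rational(1, 2), Mul(Rational(-1, 4), Rational(-1, 12))) = Add(Rational(1, 2), Rational(1, 48)) = Rational(25, 48) ≈ 0.52083)
Add(Add(5, Mul(Function('J')(1), -2)), Mul(Mul(-12, Pow(4, -1)), C)) = Add(Add(5, Mul(Mul(Pow(Add(-5, 1), -1), Add(4, 1)), -2)), Mul(Mul(-12, Pow(4, -1)), Rational(25, 48))) = Add(Add(5, Mul(Mul(Pow(-4, -1), 5), -2)), Mul(Mul(-12, Rational(1, 4)), Rational(25, 48))) = Add(Add(5, Mul(Mul(Rational(-1, 4), 5), -2)), Mul(-3, Rational(25, 48))) = Add(Add(5, Mul(Rational(-5, 4), -2)), Rational(-25, 16)) = Add(Add(5, Rational(5, 2)), Rational(-25, 16)) = Add(Rational(15, 2), Rational(-25, 16)) = Rational(95, 16)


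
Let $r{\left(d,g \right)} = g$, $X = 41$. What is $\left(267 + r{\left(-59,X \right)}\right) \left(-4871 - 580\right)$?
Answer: $-1678908$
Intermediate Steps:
$\left(267 + r{\left(-59,X \right)}\right) \left(-4871 - 580\right) = \left(267 + 41\right) \left(-4871 - 580\right) = 308 \left(-5451\right) = -1678908$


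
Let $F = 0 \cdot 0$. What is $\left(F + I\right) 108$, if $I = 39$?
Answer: $4212$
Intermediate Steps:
$F = 0$
$\left(F + I\right) 108 = \left(0 + 39\right) 108 = 39 \cdot 108 = 4212$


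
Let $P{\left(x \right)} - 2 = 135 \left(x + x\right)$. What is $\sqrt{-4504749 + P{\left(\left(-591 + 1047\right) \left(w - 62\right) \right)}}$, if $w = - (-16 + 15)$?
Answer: $i \sqrt{12015067} \approx 3466.3 i$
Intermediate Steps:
$w = 1$ ($w = \left(-1\right) \left(-1\right) = 1$)
$P{\left(x \right)} = 2 + 270 x$ ($P{\left(x \right)} = 2 + 135 \left(x + x\right) = 2 + 135 \cdot 2 x = 2 + 270 x$)
$\sqrt{-4504749 + P{\left(\left(-591 + 1047\right) \left(w - 62\right) \right)}} = \sqrt{-4504749 + \left(2 + 270 \left(-591 + 1047\right) \left(1 - 62\right)\right)} = \sqrt{-4504749 + \left(2 + 270 \cdot 456 \left(-61\right)\right)} = \sqrt{-4504749 + \left(2 + 270 \left(-27816\right)\right)} = \sqrt{-4504749 + \left(2 - 7510320\right)} = \sqrt{-4504749 - 7510318} = \sqrt{-12015067} = i \sqrt{12015067}$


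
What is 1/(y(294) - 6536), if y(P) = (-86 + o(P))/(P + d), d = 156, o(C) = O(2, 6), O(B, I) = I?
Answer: -45/294128 ≈ -0.00015299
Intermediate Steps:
o(C) = 6
y(P) = -80/(156 + P) (y(P) = (-86 + 6)/(P + 156) = -80/(156 + P))
1/(y(294) - 6536) = 1/(-80/(156 + 294) - 6536) = 1/(-80/450 - 6536) = 1/(-80*1/450 - 6536) = 1/(-8/45 - 6536) = 1/(-294128/45) = -45/294128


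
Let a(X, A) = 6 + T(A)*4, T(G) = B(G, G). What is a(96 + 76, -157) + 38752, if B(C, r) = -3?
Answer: 38746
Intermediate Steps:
T(G) = -3
a(X, A) = -6 (a(X, A) = 6 - 3*4 = 6 - 12 = -6)
a(96 + 76, -157) + 38752 = -6 + 38752 = 38746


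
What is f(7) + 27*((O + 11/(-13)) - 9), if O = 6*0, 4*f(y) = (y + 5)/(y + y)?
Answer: -48345/182 ≈ -265.63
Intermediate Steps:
f(y) = (5 + y)/(8*y) (f(y) = ((y + 5)/(y + y))/4 = ((5 + y)/((2*y)))/4 = ((5 + y)*(1/(2*y)))/4 = ((5 + y)/(2*y))/4 = (5 + y)/(8*y))
O = 0
f(7) + 27*((O + 11/(-13)) - 9) = (1/8)*(5 + 7)/7 + 27*((0 + 11/(-13)) - 9) = (1/8)*(1/7)*12 + 27*((0 + 11*(-1/13)) - 9) = 3/14 + 27*((0 - 11/13) - 9) = 3/14 + 27*(-11/13 - 9) = 3/14 + 27*(-128/13) = 3/14 - 3456/13 = -48345/182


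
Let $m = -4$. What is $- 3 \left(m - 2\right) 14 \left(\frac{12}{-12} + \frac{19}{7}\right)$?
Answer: $432$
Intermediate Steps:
$- 3 \left(m - 2\right) 14 \left(\frac{12}{-12} + \frac{19}{7}\right) = - 3 \left(-4 - 2\right) 14 \left(\frac{12}{-12} + \frac{19}{7}\right) = \left(-3\right) \left(-6\right) 14 \left(12 \left(- \frac{1}{12}\right) + 19 \cdot \frac{1}{7}\right) = 18 \cdot 14 \left(-1 + \frac{19}{7}\right) = 252 \cdot \frac{12}{7} = 432$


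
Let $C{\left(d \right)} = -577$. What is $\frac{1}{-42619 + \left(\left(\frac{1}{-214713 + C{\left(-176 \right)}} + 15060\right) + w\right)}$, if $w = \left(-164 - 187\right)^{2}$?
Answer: $\frac{215290}{20590766179} \approx 1.0456 \cdot 10^{-5}$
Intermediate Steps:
$w = 123201$ ($w = \left(-351\right)^{2} = 123201$)
$\frac{1}{-42619 + \left(\left(\frac{1}{-214713 + C{\left(-176 \right)}} + 15060\right) + w\right)} = \frac{1}{-42619 + \left(\left(\frac{1}{-214713 - 577} + 15060\right) + 123201\right)} = \frac{1}{-42619 + \left(\left(\frac{1}{-215290} + 15060\right) + 123201\right)} = \frac{1}{-42619 + \left(\left(- \frac{1}{215290} + 15060\right) + 123201\right)} = \frac{1}{-42619 + \left(\frac{3242267399}{215290} + 123201\right)} = \frac{1}{-42619 + \frac{29766210689}{215290}} = \frac{1}{\frac{20590766179}{215290}} = \frac{215290}{20590766179}$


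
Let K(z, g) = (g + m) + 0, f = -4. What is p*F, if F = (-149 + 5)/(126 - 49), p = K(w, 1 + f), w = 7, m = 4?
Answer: -144/77 ≈ -1.8701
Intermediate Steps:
K(z, g) = 4 + g (K(z, g) = (g + 4) + 0 = (4 + g) + 0 = 4 + g)
p = 1 (p = 4 + (1 - 4) = 4 - 3 = 1)
F = -144/77 ≈ -1.8701
p*F = 1*(-144/77) = -144/77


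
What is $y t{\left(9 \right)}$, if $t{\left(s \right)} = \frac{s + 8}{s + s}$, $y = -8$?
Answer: $- \frac{68}{9} \approx -7.5556$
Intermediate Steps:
$t{\left(s \right)} = \frac{8 + s}{2 s}$
$y t{\left(9 \right)} = - 8 \frac{8 + 9}{2 \cdot 9} = - 8 \cdot \frac{1}{2} \cdot \frac{1}{9} \cdot 17 = \left(-8\right) \frac{17}{18} = - \frac{68}{9}$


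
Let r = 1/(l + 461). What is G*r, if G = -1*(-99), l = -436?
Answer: 99/25 ≈ 3.9600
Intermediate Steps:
r = 1/25 (r = 1/(-436 + 461) = 1/25 ≈ 0.040000)
G = 99
G*r = 99*(1/25) = 99/25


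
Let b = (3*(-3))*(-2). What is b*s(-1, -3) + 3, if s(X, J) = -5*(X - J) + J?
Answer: -231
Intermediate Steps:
s(X, J) = -5*X + 6*J (s(X, J) = (-5*X + 5*J) + J = -5*X + 6*J)
b = 18 (b = -9*(-2) = 18)
b*s(-1, -3) + 3 = 18*(-5*(-1) + 6*(-3)) + 3 = 18*(5 - 18) + 3 = 18*(-13) + 3 = -234 + 3 = -231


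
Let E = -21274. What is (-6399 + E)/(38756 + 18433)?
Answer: -27673/57189 ≈ -0.48389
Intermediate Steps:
(-6399 + E)/(38756 + 18433) = (-6399 - 21274)/(38756 + 18433) = -27673/57189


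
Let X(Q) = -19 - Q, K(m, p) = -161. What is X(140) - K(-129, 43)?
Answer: 2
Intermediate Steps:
X(140) - K(-129, 43) = (-19 - 1*140) - 1*(-161) = (-19 - 140) + 161 = -159 + 161 = 2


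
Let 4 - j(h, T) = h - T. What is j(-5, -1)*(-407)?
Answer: -3256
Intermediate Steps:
j(h, T) = 4 + T - h (j(h, T) = 4 - (h - T) = 4 + (T - h) = 4 + T - h)
j(-5, -1)*(-407) = (4 - 1 - 1*(-5))*(-407) = (4 - 1 + 5)*(-407) = 8*(-407) = -3256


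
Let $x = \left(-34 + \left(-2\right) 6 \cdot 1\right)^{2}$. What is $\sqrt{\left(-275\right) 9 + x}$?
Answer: $i \sqrt{359} \approx 18.947 i$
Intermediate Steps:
$x = 2116$ ($x = \left(-34 - 12\right)^{2} = \left(-46\right)^{2} = 2116$)
$\sqrt{\left(-275\right) 9 + x} = \sqrt{\left(-275\right) 9 + 2116} = \sqrt{-2475 + 2116} = \sqrt{-359} = i \sqrt{359}$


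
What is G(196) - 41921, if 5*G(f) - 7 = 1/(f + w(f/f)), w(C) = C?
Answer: -8258161/197 ≈ -41920.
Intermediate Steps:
G(f) = 7/5 + 1/(5*(1 + f)) (G(f) = 7/5 + 1/(5*(f + f/f)) = 7/5 + 1/(5*(f + 1)) = 7/5 + 1/(5*(1 + f)))
G(196) - 41921 = (8 + 7*196)/(5*(1 + 196)) - 41921 = (⅕)*(8 + 1372)/197 - 41921 = (⅕)*(1/197)*1380 - 41921 = 276/197 - 41921 = -8258161/197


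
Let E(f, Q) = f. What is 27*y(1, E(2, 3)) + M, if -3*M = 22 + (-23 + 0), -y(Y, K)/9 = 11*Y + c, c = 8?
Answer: -13850/3 ≈ -4616.7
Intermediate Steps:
y(Y, K) = -72 - 99*Y (y(Y, K) = -9*(11*Y + 8) = -9*(8 + 11*Y) = -72 - 99*Y)
M = ⅓ (M = -(22 + (-23 + 0))/3 = -(22 - 23)/3 = -⅓*(-1) = ⅓ ≈ 0.33333)
27*y(1, E(2, 3)) + M = 27*(-72 - 99*1) + ⅓ = 27*(-72 - 99) + ⅓ = 27*(-171) + ⅓ = -4617 + ⅓ = -13850/3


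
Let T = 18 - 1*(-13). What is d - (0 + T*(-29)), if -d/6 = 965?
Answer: -4891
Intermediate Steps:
d = -5790 (d = -6*965 = -5790)
T = 31 (T = 18 + 13 = 31)
d - (0 + T*(-29)) = -5790 - (0 + 31*(-29)) = -5790 - (0 - 899) = -5790 - 1*(-899) = -5790 + 899 = -4891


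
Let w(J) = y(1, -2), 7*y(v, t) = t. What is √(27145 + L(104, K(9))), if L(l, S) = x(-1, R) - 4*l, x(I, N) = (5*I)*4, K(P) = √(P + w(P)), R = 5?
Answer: √26709 ≈ 163.43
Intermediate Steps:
y(v, t) = t/7
w(J) = -2/7 (w(J) = (⅐)*(-2) = -2/7)
K(P) = √(-2/7 + P) (K(P) = √(P - 2/7) = √(-2/7 + P))
x(I, N) = 20*I
L(l, S) = -20 - 4*l (L(l, S) = 20*(-1) - 4*l = -20 - 4*l)
√(27145 + L(104, K(9))) = √(27145 + (-20 - 4*104)) = √(27145 + (-20 - 416)) = √(27145 - 436) = √26709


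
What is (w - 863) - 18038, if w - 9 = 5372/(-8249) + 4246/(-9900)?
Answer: -70132058057/3712050 ≈ -18893.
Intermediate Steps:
w = 29398993/3712050 (w = 9 + (5372/(-8249) + 4246/(-9900)) = 9 + (5372*(-1/8249) + 4246*(-1/9900)) = 9 + (-5372/8249 - 193/450) = 9 - 4009457/3712050 = 29398993/3712050 ≈ 7.9199)
(w - 863) - 18038 = (29398993/3712050 - 863) - 18038 = -3174100157/3712050 - 18038 = -70132058057/3712050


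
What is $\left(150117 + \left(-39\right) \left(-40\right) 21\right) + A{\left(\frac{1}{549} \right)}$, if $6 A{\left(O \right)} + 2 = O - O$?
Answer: $\frac{548630}{3} \approx 1.8288 \cdot 10^{5}$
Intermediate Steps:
$A{\left(O \right)} = - \frac{1}{3}$ ($A{\left(O \right)} = - \frac{1}{3} + \frac{O - O}{6} = - \frac{1}{3} + \frac{1}{6} \cdot 0 = - \frac{1}{3} + 0 = - \frac{1}{3}$)
$\left(150117 + \left(-39\right) \left(-40\right) 21\right) + A{\left(\frac{1}{549} \right)} = \left(150117 + \left(-39\right) \left(-40\right) 21\right) - \frac{1}{3} = \left(150117 + 1560 \cdot 21\right) - \frac{1}{3} = \left(150117 + 32760\right) - \frac{1}{3} = 182877 - \frac{1}{3} = \frac{548630}{3}$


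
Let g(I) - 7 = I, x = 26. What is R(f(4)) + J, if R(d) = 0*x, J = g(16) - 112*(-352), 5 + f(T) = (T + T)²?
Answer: 39447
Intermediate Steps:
g(I) = 7 + I
f(T) = -5 + 4*T² (f(T) = -5 + (T + T)² = -5 + (2*T)² = -5 + 4*T²)
J = 39447 (J = (7 + 16) - 112*(-352) = 23 + 39424 = 39447)
R(d) = 0 (R(d) = 0*26 = 0)
R(f(4)) + J = 0 + 39447 = 39447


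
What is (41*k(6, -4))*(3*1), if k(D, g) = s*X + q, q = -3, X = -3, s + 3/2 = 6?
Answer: -4059/2 ≈ -2029.5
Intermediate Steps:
s = 9/2 (s = -3/2 + 6 = 9/2 ≈ 4.5000)
k(D, g) = -33/2 (k(D, g) = (9/2)*(-3) - 3 = -27/2 - 3 = -33/2)
(41*k(6, -4))*(3*1) = (41*(-33/2))*(3*1) = -1353/2*3 = -4059/2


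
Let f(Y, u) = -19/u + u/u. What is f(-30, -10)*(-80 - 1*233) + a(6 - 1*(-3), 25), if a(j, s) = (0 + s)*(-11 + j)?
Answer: -9577/10 ≈ -957.70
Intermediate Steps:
f(Y, u) = 1 - 19/u (f(Y, u) = -19/u + 1 = 1 - 19/u)
a(j, s) = s*(-11 + j)
f(-30, -10)*(-80 - 1*233) + a(6 - 1*(-3), 25) = ((-19 - 10)/(-10))*(-80 - 1*233) + 25*(-11 + (6 - 1*(-3))) = (-⅒*(-29))*(-80 - 233) + 25*(-11 + (6 + 3)) = (29/10)*(-313) + 25*(-11 + 9) = -9077/10 + 25*(-2) = -9077/10 - 50 = -9577/10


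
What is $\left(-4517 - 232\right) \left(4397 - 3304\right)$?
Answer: $-5190657$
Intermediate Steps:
$\left(-4517 - 232\right) \left(4397 - 3304\right) = \left(-4517 - 232\right) 1093 = \left(-4749\right) 1093 = -5190657$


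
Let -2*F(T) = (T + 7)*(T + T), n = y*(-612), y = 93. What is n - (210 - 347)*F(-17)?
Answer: -80206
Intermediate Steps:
n = -56916 (n = 93*(-612) = -56916)
F(T) = -T*(7 + T) (F(T) = -(T + 7)*(T + T)/2 = -(7 + T)*2*T/2 = -T*(7 + T))
n - (210 - 347)*F(-17) = -56916 - (210 - 347)*(-1*(-17)*(7 - 17)) = -56916 - (-137)*(-1*(-17)*(-10)) = -56916 - (-137)*(-170) = -56916 - 1*23290 = -56916 - 23290 = -80206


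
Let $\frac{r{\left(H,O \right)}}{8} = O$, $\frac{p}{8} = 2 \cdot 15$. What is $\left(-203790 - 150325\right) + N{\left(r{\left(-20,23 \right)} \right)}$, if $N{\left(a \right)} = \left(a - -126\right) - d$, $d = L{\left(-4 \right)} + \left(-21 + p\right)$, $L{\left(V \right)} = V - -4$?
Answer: $-354024$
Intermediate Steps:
$L{\left(V \right)} = 4 + V$ ($L{\left(V \right)} = V + 4 = 4 + V$)
$p = 240$ ($p = 8 \cdot 2 \cdot 15 = 8 \cdot 30 = 240$)
$r{\left(H,O \right)} = 8 O$
$d = 219$ ($d = \left(4 - 4\right) + \left(-21 + 240\right) = 0 + 219 = 219$)
$N{\left(a \right)} = -93 + a$ ($N{\left(a \right)} = \left(a - -126\right) - 219 = \left(a + 126\right) - 219 = \left(126 + a\right) - 219 = -93 + a$)
$\left(-203790 - 150325\right) + N{\left(r{\left(-20,23 \right)} \right)} = \left(-203790 - 150325\right) + \left(-93 + 8 \cdot 23\right) = -354115 + \left(-93 + 184\right) = -354115 + 91 = -354024$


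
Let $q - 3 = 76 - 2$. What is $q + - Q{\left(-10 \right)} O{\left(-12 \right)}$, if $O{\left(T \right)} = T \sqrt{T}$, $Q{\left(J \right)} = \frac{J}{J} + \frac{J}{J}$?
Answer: $77 + 48 i \sqrt{3} \approx 77.0 + 83.138 i$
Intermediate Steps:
$Q{\left(J \right)} = 2$ ($Q{\left(J \right)} = 1 + 1 = 2$)
$q = 77$ ($q = 3 + \left(76 - 2\right) = 3 + 74 = 77$)
$O{\left(T \right)} = T^{\frac{3}{2}}$
$q + - Q{\left(-10 \right)} O{\left(-12 \right)} = 77 + \left(-1\right) 2 \left(-12\right)^{\frac{3}{2}} = 77 - 2 \left(- 24 i \sqrt{3}\right) = 77 + 48 i \sqrt{3}$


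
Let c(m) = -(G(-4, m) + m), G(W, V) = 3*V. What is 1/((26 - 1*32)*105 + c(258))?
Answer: -1/1662 ≈ -0.00060168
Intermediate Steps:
c(m) = -4*m (c(m) = -(3*m + m) = -4*m)
1/((26 - 1*32)*105 + c(258)) = 1/((26 - 1*32)*105 - 4*258) = 1/((26 - 32)*105 - 1032) = 1/(-6*105 - 1032) = 1/(-630 - 1032) = 1/(-1662) = -1/1662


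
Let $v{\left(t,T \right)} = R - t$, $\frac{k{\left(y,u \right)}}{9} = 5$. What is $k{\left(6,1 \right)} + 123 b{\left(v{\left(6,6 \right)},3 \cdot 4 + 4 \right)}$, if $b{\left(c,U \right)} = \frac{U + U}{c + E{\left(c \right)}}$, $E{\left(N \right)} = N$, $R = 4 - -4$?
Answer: $1029$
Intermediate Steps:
$k{\left(y,u \right)} = 45$ ($k{\left(y,u \right)} = 9 \cdot 5 = 45$)
$R = 8$ ($R = 4 + 4 = 8$)
$v{\left(t,T \right)} = 8 - t$
$b{\left(c,U \right)} = \frac{U}{c}$ ($b{\left(c,U \right)} = \frac{U + U}{c + c} = \frac{2 U}{2 c} = 2 U \frac{1}{2 c} = \frac{U}{c}$)
$k{\left(6,1 \right)} + 123 b{\left(v{\left(6,6 \right)},3 \cdot 4 + 4 \right)} = 45 + 123 \frac{3 \cdot 4 + 4}{8 - 6} = 45 + 123 \frac{12 + 4}{8 - 6} = 45 + 123 \cdot \frac{16}{2} = 45 + 123 \cdot 16 \cdot \frac{1}{2} = 45 + 123 \cdot 8 = 45 + 984 = 1029$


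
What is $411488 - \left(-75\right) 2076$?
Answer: $567188$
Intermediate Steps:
$411488 - \left(-75\right) 2076 = 411488 - -155700 = 411488 + 155700 = 567188$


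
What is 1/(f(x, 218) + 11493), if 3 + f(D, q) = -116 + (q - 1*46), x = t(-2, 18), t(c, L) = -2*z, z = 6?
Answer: 1/11546 ≈ 8.6610e-5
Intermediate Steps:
t(c, L) = -12 (t(c, L) = -2*6 = -12)
x = -12
f(D, q) = -165 + q (f(D, q) = -3 + (-116 + (q - 1*46)) = -3 + (-116 + (q - 46)) = -3 + (-116 + (-46 + q)) = -3 + (-162 + q) = -165 + q)
1/(f(x, 218) + 11493) = 1/((-165 + 218) + 11493) = 1/(53 + 11493) = 1/11546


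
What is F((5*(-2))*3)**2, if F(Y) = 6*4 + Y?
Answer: 36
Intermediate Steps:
F(Y) = 24 + Y
F((5*(-2))*3)**2 = (24 + (5*(-2))*3)**2 = (24 - 10*3)**2 = (24 - 30)**2 = (-6)**2 = 36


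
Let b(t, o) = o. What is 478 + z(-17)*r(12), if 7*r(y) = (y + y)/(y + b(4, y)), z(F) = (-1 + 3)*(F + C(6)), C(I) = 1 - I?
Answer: 3302/7 ≈ 471.71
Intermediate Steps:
z(F) = -10 + 2*F (z(F) = (-1 + 3)*(F + (1 - 1*6)) = 2*(F + (1 - 6)) = 2*(F - 5) = 2*(-5 + F) = -10 + 2*F)
r(y) = 1/7 (r(y) = ((y + y)/(y + y))/7 = ((2*y)/((2*y)))/7 = ((2*y)*(1/(2*y)))/7 = (1/7)*1 = 1/7)
478 + z(-17)*r(12) = 478 + (-10 + 2*(-17))*(1/7) = 478 + (-10 - 34)*(1/7) = 478 - 44*1/7 = 478 - 44/7 = 3302/7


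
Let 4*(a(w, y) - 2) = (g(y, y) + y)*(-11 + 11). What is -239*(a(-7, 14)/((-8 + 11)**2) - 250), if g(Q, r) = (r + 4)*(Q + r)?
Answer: 537272/9 ≈ 59697.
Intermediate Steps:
g(Q, r) = (4 + r)*(Q + r)
a(w, y) = 2 (a(w, y) = 2 + (((y**2 + 4*y + 4*y + y*y) + y)*(-11 + 11))/4 = 2 + (((y**2 + 4*y + 4*y + y**2) + y)*0)/4 = 2 + (((2*y**2 + 8*y) + y)*0)/4 = 2 + ((2*y**2 + 9*y)*0)/4 = 2 + (1/4)*0 = 2 + 0 = 2)
-239*(a(-7, 14)/((-8 + 11)**2) - 250) = -239*(2/((-8 + 11)**2) - 250) = -239*(2/(3**2) - 250) = -239*(2/9 - 250) = -239*(-2248/9) = 537272/9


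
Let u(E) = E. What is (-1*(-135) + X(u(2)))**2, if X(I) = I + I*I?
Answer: 19881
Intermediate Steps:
X(I) = I + I**2
(-1*(-135) + X(u(2)))**2 = (-1*(-135) + 2*(1 + 2))**2 = (135 + 2*3)**2 = (135 + 6)**2 = 141**2 = 19881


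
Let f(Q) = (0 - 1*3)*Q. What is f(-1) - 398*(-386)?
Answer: 153631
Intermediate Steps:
f(Q) = -3*Q (f(Q) = (0 - 3)*Q = -3*Q)
f(-1) - 398*(-386) = -3*(-1) - 398*(-386) = 3 + 153628 = 153631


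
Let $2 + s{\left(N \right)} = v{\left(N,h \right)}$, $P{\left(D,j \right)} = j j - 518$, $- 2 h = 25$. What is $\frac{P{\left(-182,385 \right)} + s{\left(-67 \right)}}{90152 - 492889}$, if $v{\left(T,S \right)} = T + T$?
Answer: $- \frac{147571}{402737} \approx -0.36642$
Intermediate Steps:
$h = - \frac{25}{2}$ ($h = \left(- \frac{1}{2}\right) 25 = - \frac{25}{2} \approx -12.5$)
$P{\left(D,j \right)} = -518 + j^{2}$ ($P{\left(D,j \right)} = j^{2} - 518 = -518 + j^{2}$)
$v{\left(T,S \right)} = 2 T$
$s{\left(N \right)} = -2 + 2 N$
$\frac{P{\left(-182,385 \right)} + s{\left(-67 \right)}}{90152 - 492889} = \frac{\left(-518 + 385^{2}\right) + \left(-2 + 2 \left(-67\right)\right)}{90152 - 492889} = \frac{\left(-518 + 148225\right) - 136}{-402737} = \left(147707 - 136\right) \left(- \frac{1}{402737}\right) = 147571 \left(- \frac{1}{402737}\right) = - \frac{147571}{402737}$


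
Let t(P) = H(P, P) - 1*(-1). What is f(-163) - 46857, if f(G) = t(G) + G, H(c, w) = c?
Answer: -47182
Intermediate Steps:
t(P) = 1 + P (t(P) = P - 1*(-1) = P + 1 = 1 + P)
f(G) = 1 + 2*G (f(G) = (1 + G) + G = 1 + 2*G)
f(-163) - 46857 = (1 + 2*(-163)) - 46857 = (1 - 326) - 46857 = -325 - 46857 = -47182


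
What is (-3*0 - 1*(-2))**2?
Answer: 4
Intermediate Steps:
(-3*0 - 1*(-2))**2 = (0 + 2)**2 = 2**2 = 4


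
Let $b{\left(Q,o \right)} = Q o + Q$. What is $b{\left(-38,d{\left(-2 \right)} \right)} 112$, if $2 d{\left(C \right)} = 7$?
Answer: $-19152$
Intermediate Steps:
$d{\left(C \right)} = \frac{7}{2}$ ($d{\left(C \right)} = \frac{1}{2} \cdot 7 = \frac{7}{2}$)
$b{\left(Q,o \right)} = Q + Q o$
$b{\left(-38,d{\left(-2 \right)} \right)} 112 = - 38 \left(1 + \frac{7}{2}\right) 112 = \left(-38\right) \frac{9}{2} \cdot 112 = \left(-171\right) 112 = -19152$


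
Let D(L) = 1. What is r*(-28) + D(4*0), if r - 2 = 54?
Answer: -1567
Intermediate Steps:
r = 56 (r = 2 + 54 = 56)
r*(-28) + D(4*0) = 56*(-28) + 1 = -1568 + 1 = -1567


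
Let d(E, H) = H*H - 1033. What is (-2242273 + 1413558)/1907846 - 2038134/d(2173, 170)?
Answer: -186263790489/2531711642 ≈ -73.572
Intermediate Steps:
d(E, H) = -1033 + H² (d(E, H) = H² - 1033 = -1033 + H²)
(-2242273 + 1413558)/1907846 - 2038134/d(2173, 170) = (-2242273 + 1413558)/1907846 - 2038134/(-1033 + 170²) = -828715*1/1907846 - 2038134/(-1033 + 28900) = -828715/1907846 - 2038134/27867 = -828715/1907846 - 2038134*1/27867 = -828715/1907846 - 97054/1327 = -186263790489/2531711642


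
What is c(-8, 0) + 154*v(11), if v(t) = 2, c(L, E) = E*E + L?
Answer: 300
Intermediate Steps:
c(L, E) = L + E² (c(L, E) = E² + L = L + E²)
c(-8, 0) + 154*v(11) = (-8 + 0²) + 154*2 = (-8 + 0) + 308 = -8 + 308 = 300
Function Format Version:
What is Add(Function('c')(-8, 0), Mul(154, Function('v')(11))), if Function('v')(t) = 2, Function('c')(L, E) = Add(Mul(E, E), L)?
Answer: 300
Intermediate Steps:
Function('c')(L, E) = Add(L, Pow(E, 2)) (Function('c')(L, E) = Add(Pow(E, 2), L) = Add(L, Pow(E, 2)))
Add(Function('c')(-8, 0), Mul(154, Function('v')(11))) = Add(Add(-8, Pow(0, 2)), Mul(154, 2)) = Add(Add(-8, 0), 308) = Add(-8, 308) = 300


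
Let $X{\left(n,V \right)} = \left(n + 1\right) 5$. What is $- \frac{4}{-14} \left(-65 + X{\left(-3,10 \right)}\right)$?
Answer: $- \frac{150}{7} \approx -21.429$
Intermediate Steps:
$X{\left(n,V \right)} = 5 + 5 n$ ($X{\left(n,V \right)} = \left(1 + n\right) 5 = 5 + 5 n$)
$- \frac{4}{-14} \left(-65 + X{\left(-3,10 \right)}\right) = - \frac{4}{-14} \left(-65 + \left(5 + 5 \left(-3\right)\right)\right) = \left(-4\right) \left(- \frac{1}{14}\right) \left(-65 + \left(5 - 15\right)\right) = \frac{2 \left(-65 - 10\right)}{7} = \frac{2}{7} \left(-75\right) = - \frac{150}{7}$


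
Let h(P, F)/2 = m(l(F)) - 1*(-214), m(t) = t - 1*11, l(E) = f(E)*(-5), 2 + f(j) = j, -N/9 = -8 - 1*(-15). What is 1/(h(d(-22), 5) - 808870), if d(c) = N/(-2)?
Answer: -1/808494 ≈ -1.2369e-6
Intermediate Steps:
N = -63 (N = -9*(-8 - 1*(-15)) = -9*(-8 + 15) = -9*7 = -63)
f(j) = -2 + j
l(E) = 10 - 5*E (l(E) = (-2 + E)*(-5) = 10 - 5*E)
d(c) = 63/2 (d(c) = -63/(-2) = -63*(-½) = 63/2)
m(t) = -11 + t (m(t) = t - 11 = -11 + t)
h(P, F) = 426 - 10*F (h(P, F) = 2*((-11 + (10 - 5*F)) - 1*(-214)) = 2*((-1 - 5*F) + 214) = 2*(213 - 5*F) = 426 - 10*F)
1/(h(d(-22), 5) - 808870) = 1/((426 - 10*5) - 808870) = 1/((426 - 50) - 808870) = 1/(376 - 808870) = 1/(-808494) = -1/808494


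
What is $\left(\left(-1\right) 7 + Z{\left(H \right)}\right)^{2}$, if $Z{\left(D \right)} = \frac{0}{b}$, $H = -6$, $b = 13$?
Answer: $49$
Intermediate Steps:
$Z{\left(D \right)} = 0$ ($Z{\left(D \right)} = \frac{0}{13} = 0 \cdot \frac{1}{13} = 0$)
$\left(\left(-1\right) 7 + Z{\left(H \right)}\right)^{2} = \left(\left(-1\right) 7 + 0\right)^{2} = \left(-7 + 0\right)^{2} = \left(-7\right)^{2} = 49$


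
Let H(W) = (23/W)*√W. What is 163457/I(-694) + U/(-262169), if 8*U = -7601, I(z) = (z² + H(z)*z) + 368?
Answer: 4394995986263521/12823001670087368 - 197869*I*√694/12227801218 ≈ 0.34274 - 0.00042629*I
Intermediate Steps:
H(W) = 23/√W
I(z) = 368 + z² + 23*√z (I(z) = (z² + (23/√z)*z) + 368 = (z² + 23*√z) + 368 = 368 + z² + 23*√z)
U = -7601/8 (U = (⅛)*(-7601) = -7601/8 ≈ -950.13)
163457/I(-694) + U/(-262169) = 163457/(368 + (-694)² + 23*√(-694)) - 7601/8/(-262169) = 163457/(368 + 481636 + 23*(I*√694)) - 7601/8*(-1/262169) = 163457/(368 + 481636 + 23*I*√694) + 7601/2097352 = 163457/(482004 + 23*I*√694) + 7601/2097352 = 7601/2097352 + 163457/(482004 + 23*I*√694)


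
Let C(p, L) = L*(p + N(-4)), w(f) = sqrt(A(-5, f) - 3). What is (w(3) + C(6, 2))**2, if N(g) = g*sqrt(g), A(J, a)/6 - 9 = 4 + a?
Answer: (12 + sqrt(93) - 16*I)**2 ≈ 212.45 - 692.6*I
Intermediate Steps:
A(J, a) = 78 + 6*a (A(J, a) = 54 + 6*(4 + a) = 54 + (24 + 6*a) = 78 + 6*a)
N(g) = g**(3/2)
w(f) = sqrt(75 + 6*f) (w(f) = sqrt((78 + 6*f) - 3) = sqrt(75 + 6*f))
C(p, L) = L*(p - 8*I) (C(p, L) = L*(p + (-4)**(3/2)) = L*(p - 8*I))
(w(3) + C(6, 2))**2 = (sqrt(75 + 6*3) + 2*(6 - 8*I))**2 = (sqrt(75 + 18) + (12 - 16*I))**2 = (sqrt(93) + (12 - 16*I))**2 = (12 + sqrt(93) - 16*I)**2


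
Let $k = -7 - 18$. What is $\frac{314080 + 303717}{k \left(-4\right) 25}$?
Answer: $\frac{617797}{2500} \approx 247.12$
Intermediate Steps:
$k = -25$
$\frac{314080 + 303717}{k \left(-4\right) 25} = \frac{314080 + 303717}{\left(-25\right) \left(-4\right) 25} = \frac{617797}{100 \cdot 25} = \frac{617797}{2500}$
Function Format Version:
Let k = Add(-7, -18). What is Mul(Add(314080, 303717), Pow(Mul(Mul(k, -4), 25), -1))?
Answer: Rational(617797, 2500) ≈ 247.12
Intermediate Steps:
k = -25
Mul(Add(314080, 303717), Pow(Mul(Mul(k, -4), 25), -1)) = Mul(Add(314080, 303717), Pow(Mul(Mul(-25, -4), 25), -1)) = Mul(617797, Pow(Mul(100, 25), -1)) = Mul(617797, Pow(2500, -1)) = Mul(617797, Rational(1, 2500)) = Rational(617797, 2500)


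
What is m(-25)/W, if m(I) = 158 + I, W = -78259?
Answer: -133/78259 ≈ -0.0016995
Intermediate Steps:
m(-25)/W = (158 - 25)/(-78259) = 133*(-1/78259) = -133/78259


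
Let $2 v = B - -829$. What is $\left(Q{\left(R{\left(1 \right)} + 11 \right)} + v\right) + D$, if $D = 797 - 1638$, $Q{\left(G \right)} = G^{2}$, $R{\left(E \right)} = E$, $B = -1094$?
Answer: $- \frac{1659}{2} \approx -829.5$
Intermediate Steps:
$D = -841$ ($D = 797 - 1638 = -841$)
$v = - \frac{265}{2}$ ($v = \frac{-1094 - -829}{2} = \frac{-1094 + 829}{2} = \frac{1}{2} \left(-265\right) = - \frac{265}{2} \approx -132.5$)
$\left(Q{\left(R{\left(1 \right)} + 11 \right)} + v\right) + D = \left(\left(1 + 11\right)^{2} - \frac{265}{2}\right) - 841 = \left(12^{2} - \frac{265}{2}\right) - 841 = \left(144 - \frac{265}{2}\right) - 841 = \frac{23}{2} - 841 = - \frac{1659}{2}$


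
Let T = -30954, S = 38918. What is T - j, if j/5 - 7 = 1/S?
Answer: -1206029907/38918 ≈ -30989.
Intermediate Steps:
j = 1362135/38918 (j = 35 + 5/38918 = 1362135/38918 ≈ 35.000)
T - j = -30954 - 1*1362135/38918 = -30954 - 1362135/38918 = -1206029907/38918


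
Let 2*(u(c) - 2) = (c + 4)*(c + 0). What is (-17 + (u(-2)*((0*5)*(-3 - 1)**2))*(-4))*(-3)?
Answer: 51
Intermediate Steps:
u(c) = 2 + c*(4 + c)/2 (u(c) = 2 + ((c + 4)*(c + 0))/2 = 2 + ((4 + c)*c)/2 = 2 + (c*(4 + c))/2 = 2 + c*(4 + c)/2)
(-17 + (u(-2)*((0*5)*(-3 - 1)**2))*(-4))*(-3) = (-17 + ((2 + (1/2)*(-2)**2 + 2*(-2))*((0*5)*(-3 - 1)**2))*(-4))*(-3) = (-17 + ((2 + (1/2)*4 - 4)*(0*(-4)**2))*(-4))*(-3) = (-17 + ((2 + 2 - 4)*(0*16))*(-4))*(-3) = (-17 + (0*0)*(-4))*(-3) = (-17 + 0*(-4))*(-3) = (-17 + 0)*(-3) = -17*(-3) = 51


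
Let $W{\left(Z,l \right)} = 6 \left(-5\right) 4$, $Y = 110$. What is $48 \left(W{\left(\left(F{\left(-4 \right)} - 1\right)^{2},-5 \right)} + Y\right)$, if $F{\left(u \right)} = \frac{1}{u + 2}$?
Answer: $-480$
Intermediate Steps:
$F{\left(u \right)} = \frac{1}{2 + u}$
$W{\left(Z,l \right)} = -120$ ($W{\left(Z,l \right)} = \left(-30\right) 4 = -120$)
$48 \left(W{\left(\left(F{\left(-4 \right)} - 1\right)^{2},-5 \right)} + Y\right) = 48 \left(-120 + 110\right) = 48 \left(-10\right) = -480$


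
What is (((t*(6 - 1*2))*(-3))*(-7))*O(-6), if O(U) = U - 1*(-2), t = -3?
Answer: 1008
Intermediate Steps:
O(U) = 2 + U (O(U) = U + 2 = 2 + U)
(((t*(6 - 1*2))*(-3))*(-7))*O(-6) = ((-3*(6 - 1*2)*(-3))*(-7))*(2 - 6) = ((-3*(6 - 2)*(-3))*(-7))*(-4) = ((-3*4*(-3))*(-7))*(-4) = (-12*(-3)*(-7))*(-4) = (36*(-7))*(-4) = -252*(-4) = 1008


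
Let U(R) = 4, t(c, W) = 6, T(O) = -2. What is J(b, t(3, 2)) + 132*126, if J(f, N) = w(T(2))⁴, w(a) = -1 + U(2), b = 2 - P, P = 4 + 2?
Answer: 16713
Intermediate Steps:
P = 6
b = -4 (b = 2 - 1*6 = 2 - 6 = -4)
w(a) = 3 (w(a) = -1 + 4 = 3)
J(f, N) = 81 (J(f, N) = 3⁴ = 81)
J(b, t(3, 2)) + 132*126 = 81 + 132*126 = 81 + 16632 = 16713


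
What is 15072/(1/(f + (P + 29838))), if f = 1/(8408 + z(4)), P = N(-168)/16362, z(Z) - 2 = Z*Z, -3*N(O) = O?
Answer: 5166747567473744/11488851 ≈ 4.4972e+8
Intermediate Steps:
N(O) = -O/3
z(Z) = 2 + Z² (z(Z) = 2 + Z*Z = 2 + Z²)
P = 28/8181 (P = -⅓*(-168)/16362 = 56*(1/16362) = 28/8181 ≈ 0.0034226)
f = 1/8426 (f = 1/(8408 + (2 + 4²)) = 1/(8408 + (2 + 16)) = 1/(8408 + 18) = 1/8426 ≈ 0.00011868)
15072/(1/(f + (P + 29838))) = 15072/(1/(1/8426 + (28/8181 + 29838))) = 15072/(1/(1/8426 + 244104706/8181)) = 15072/(1/(2056826260937/68933106)) = 15072/(68933106/2056826260937) = 15072*(2056826260937/68933106) = 5166747567473744/11488851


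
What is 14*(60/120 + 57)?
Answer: 805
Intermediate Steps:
14*(60/120 + 57) = 14*(60*(1/120) + 57) = 14*(½ + 57) = 14*(115/2) = 805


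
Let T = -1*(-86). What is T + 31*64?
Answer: 2070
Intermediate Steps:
T = 86
T + 31*64 = 86 + 31*64 = 86 + 1984 = 2070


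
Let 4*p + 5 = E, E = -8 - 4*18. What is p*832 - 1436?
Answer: -19116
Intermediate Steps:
E = -80 (E = -8 - 72 = -80)
p = -85/4 (p = -5/4 + (1/4)*(-80) = -5/4 - 20 = -85/4 ≈ -21.250)
p*832 - 1436 = -85/4*832 - 1436 = -17680 - 1436 = -19116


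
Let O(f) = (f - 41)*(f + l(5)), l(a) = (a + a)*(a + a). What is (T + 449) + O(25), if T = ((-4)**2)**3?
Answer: 2545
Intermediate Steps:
T = 4096 (T = 16**3 = 4096)
l(a) = 4*a**2 (l(a) = (2*a)*(2*a) = 4*a**2)
O(f) = (-41 + f)*(100 + f) (O(f) = (f - 41)*(f + 4*5**2) = (-41 + f)*(f + 4*25) = (-41 + f)*(f + 100) = (-41 + f)*(100 + f))
(T + 449) + O(25) = (4096 + 449) + (-4100 + 25**2 + 59*25) = 4545 + (-4100 + 625 + 1475) = 4545 - 2000 = 2545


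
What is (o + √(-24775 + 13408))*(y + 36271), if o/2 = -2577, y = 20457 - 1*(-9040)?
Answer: -338968272 + 197304*I*√1263 ≈ -3.3897e+8 + 7.0119e+6*I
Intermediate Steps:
y = 29497 (y = 20457 + 9040 = 29497)
o = -5154 (o = 2*(-2577) = -5154)
(o + √(-24775 + 13408))*(y + 36271) = (-5154 + √(-24775 + 13408))*(29497 + 36271) = (-5154 + √(-11367))*65768 = (-5154 + 3*I*√1263)*65768 = -338968272 + 197304*I*√1263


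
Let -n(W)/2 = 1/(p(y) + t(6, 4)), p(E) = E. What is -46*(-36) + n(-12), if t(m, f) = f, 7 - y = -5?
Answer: 13247/8 ≈ 1655.9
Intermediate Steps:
y = 12 (y = 7 - 1*(-5) = 7 + 5 = 12)
n(W) = -⅛ (n(W) = -2/(12 + 4) = -2/16 = -2*1/16 = -⅛)
-46*(-36) + n(-12) = -46*(-36) - ⅛ = 1656 - ⅛ = 13247/8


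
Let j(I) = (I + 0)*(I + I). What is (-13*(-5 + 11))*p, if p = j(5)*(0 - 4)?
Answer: 15600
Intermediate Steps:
j(I) = 2*I² (j(I) = I*(2*I) = 2*I²)
p = -200 (p = (2*5²)*(0 - 4) = (2*25)*(-4) = 50*(-4) = -200)
(-13*(-5 + 11))*p = -13*(-5 + 11)*(-200) = -13*6*(-200) = -78*(-200) = 15600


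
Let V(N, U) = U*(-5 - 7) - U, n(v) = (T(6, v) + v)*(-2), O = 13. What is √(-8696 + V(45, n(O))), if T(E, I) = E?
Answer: I*√8202 ≈ 90.565*I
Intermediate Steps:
n(v) = -12 - 2*v (n(v) = (6 + v)*(-2) = -12 - 2*v)
V(N, U) = -13*U (V(N, U) = U*(-12) - U = -12*U - U = -13*U)
√(-8696 + V(45, n(O))) = √(-8696 - 13*(-12 - 2*13)) = √(-8696 - 13*(-12 - 26)) = √(-8696 - 13*(-38)) = √(-8696 + 494) = √(-8202) = I*√8202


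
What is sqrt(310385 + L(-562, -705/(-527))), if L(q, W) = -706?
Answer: sqrt(309679) ≈ 556.49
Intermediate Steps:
sqrt(310385 + L(-562, -705/(-527))) = sqrt(310385 - 706) = sqrt(309679)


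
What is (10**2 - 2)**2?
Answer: 9604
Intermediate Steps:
(10**2 - 2)**2 = (100 - 2)**2 = 98**2 = 9604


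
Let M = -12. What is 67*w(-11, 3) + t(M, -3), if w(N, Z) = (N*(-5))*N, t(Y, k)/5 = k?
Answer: -40550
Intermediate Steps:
t(Y, k) = 5*k
w(N, Z) = -5*N² (w(N, Z) = (-5*N)*N = -5*N²)
67*w(-11, 3) + t(M, -3) = 67*(-5*(-11)²) + 5*(-3) = 67*(-5*121) - 15 = 67*(-605) - 15 = -40535 - 15 = -40550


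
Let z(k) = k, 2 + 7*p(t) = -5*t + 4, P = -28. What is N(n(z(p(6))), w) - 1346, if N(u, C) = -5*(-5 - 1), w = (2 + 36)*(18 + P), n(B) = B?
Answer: -1316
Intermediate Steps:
p(t) = 2/7 - 5*t/7 (p(t) = -2/7 + (-5*t + 4)/7 = -2/7 + (4 - 5*t)/7 = -2/7 + (4/7 - 5*t/7) = 2/7 - 5*t/7)
w = -380 (w = (2 + 36)*(18 - 28) = 38*(-10) = -380)
N(u, C) = 30 (N(u, C) = -5*(-6) = 30)
N(n(z(p(6))), w) - 1346 = 30 - 1346 = -1316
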